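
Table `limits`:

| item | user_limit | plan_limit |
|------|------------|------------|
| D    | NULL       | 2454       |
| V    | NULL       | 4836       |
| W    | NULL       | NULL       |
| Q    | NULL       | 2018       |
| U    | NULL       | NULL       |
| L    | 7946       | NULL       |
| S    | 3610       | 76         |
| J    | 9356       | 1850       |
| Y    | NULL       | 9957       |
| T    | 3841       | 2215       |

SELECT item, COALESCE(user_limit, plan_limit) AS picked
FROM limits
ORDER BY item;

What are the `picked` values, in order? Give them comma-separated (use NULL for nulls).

2454, 9356, 7946, 2018, 3610, 3841, NULL, 4836, NULL, 9957

item=D: user_limit=NULL, plan_limit=2454 → 2454
item=J: user_limit=9356 → 9356
item=L: user_limit=7946 → 7946
item=Q: user_limit=NULL, plan_limit=2018 → 2018
item=S: user_limit=3610 → 3610
item=T: user_limit=3841 → 3841
item=U: user_limit=NULL, plan_limit=NULL (all NULL) → NULL
item=V: user_limit=NULL, plan_limit=4836 → 4836
item=W: user_limit=NULL, plan_limit=NULL (all NULL) → NULL
item=Y: user_limit=NULL, plan_limit=9957 → 9957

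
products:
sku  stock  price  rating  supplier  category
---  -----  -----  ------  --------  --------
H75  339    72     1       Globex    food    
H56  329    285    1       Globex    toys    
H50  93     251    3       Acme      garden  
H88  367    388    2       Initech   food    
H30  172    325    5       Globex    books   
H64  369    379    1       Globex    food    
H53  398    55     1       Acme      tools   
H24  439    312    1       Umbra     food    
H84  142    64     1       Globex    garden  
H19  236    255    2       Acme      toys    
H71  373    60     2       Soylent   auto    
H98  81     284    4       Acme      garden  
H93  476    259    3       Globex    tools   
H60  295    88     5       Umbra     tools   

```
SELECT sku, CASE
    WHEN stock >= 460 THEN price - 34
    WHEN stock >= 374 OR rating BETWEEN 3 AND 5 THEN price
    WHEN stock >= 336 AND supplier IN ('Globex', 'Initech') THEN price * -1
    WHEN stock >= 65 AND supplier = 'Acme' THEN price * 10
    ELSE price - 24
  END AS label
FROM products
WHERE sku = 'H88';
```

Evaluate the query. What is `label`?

sku = H88: stock=367, price=388, rating=2, supplier=Initech, category=food.
stock >= 460 → false
stock >= 374 OR rating BETWEEN 3 AND 5 → false
stock >= 336 AND supplier IN ('Globex', 'Initech') → true → -388

-388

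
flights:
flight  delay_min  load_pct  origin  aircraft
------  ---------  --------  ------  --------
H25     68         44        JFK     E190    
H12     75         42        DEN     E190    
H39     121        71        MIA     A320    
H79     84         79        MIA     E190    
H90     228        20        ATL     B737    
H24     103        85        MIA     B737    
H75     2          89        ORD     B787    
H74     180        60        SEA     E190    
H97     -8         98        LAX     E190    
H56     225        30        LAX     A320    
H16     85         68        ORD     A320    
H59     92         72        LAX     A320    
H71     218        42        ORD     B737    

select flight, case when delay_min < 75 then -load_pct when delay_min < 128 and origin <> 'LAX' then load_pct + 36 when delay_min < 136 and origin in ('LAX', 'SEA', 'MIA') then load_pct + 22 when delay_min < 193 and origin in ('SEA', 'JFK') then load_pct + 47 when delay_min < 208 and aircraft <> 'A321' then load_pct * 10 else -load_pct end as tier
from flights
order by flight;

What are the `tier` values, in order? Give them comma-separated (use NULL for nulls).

78, 104, 121, -44, 107, -30, 94, -42, 107, -89, 115, -20, -98

flight=H12: delay_min < 128 and origin <> 'LAX' → 78
flight=H16: delay_min < 128 and origin <> 'LAX' → 104
flight=H24: delay_min < 128 and origin <> 'LAX' → 121
flight=H25: delay_min < 75 → -44
flight=H39: delay_min < 128 and origin <> 'LAX' → 107
flight=H56: ELSE → -30
flight=H59: delay_min < 136 and origin in ('LAX', 'SEA', 'MIA') → 94
flight=H71: ELSE → -42
flight=H74: delay_min < 193 and origin in ('SEA', 'JFK') → 107
flight=H75: delay_min < 75 → -89
flight=H79: delay_min < 128 and origin <> 'LAX' → 115
flight=H90: ELSE → -20
flight=H97: delay_min < 75 → -98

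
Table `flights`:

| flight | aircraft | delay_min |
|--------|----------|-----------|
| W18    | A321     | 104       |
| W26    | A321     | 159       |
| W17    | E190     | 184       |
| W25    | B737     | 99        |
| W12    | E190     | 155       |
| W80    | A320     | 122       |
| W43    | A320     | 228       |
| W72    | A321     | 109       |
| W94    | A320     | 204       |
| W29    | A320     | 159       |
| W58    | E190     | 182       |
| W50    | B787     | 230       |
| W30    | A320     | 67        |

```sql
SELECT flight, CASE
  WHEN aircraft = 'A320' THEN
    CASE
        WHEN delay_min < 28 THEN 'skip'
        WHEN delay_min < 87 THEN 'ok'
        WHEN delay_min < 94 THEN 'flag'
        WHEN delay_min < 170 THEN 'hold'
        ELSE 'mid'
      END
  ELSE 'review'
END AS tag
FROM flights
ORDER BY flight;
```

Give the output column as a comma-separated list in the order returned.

review, review, review, review, review, hold, ok, mid, review, review, review, hold, mid

flight=W12: aircraft='E190' → outer ELSE → review
flight=W17: aircraft='E190' → outer ELSE → review
flight=W18: aircraft='A321' → outer ELSE → review
flight=W25: aircraft='B737' → outer ELSE → review
flight=W26: aircraft='A321' → outer ELSE → review
flight=W29: aircraft='A320' → inner[delay_min < 170] → hold
flight=W30: aircraft='A320' → inner[delay_min < 87] → ok
flight=W43: aircraft='A320' → inner[ELSE] → mid
flight=W50: aircraft='B787' → outer ELSE → review
flight=W58: aircraft='E190' → outer ELSE → review
flight=W72: aircraft='A321' → outer ELSE → review
flight=W80: aircraft='A320' → inner[delay_min < 170] → hold
flight=W94: aircraft='A320' → inner[ELSE] → mid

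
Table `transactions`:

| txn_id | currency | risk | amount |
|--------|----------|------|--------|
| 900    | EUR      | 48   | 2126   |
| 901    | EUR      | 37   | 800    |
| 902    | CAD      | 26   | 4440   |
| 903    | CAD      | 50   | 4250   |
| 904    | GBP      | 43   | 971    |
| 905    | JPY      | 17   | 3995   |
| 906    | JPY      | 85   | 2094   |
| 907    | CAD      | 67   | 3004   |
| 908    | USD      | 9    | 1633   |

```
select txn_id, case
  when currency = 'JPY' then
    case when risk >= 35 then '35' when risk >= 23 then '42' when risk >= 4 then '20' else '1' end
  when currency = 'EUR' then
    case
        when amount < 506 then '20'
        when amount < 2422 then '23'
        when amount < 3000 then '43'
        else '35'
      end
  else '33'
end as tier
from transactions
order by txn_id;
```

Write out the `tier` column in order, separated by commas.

txn_id=900: currency='EUR' → inner[amount < 2422] → 23
txn_id=901: currency='EUR' → inner[amount < 2422] → 23
txn_id=902: currency='CAD' → outer ELSE → 33
txn_id=903: currency='CAD' → outer ELSE → 33
txn_id=904: currency='GBP' → outer ELSE → 33
txn_id=905: currency='JPY' → inner[risk >= 4] → 20
txn_id=906: currency='JPY' → inner[risk >= 35] → 35
txn_id=907: currency='CAD' → outer ELSE → 33
txn_id=908: currency='USD' → outer ELSE → 33

23, 23, 33, 33, 33, 20, 35, 33, 33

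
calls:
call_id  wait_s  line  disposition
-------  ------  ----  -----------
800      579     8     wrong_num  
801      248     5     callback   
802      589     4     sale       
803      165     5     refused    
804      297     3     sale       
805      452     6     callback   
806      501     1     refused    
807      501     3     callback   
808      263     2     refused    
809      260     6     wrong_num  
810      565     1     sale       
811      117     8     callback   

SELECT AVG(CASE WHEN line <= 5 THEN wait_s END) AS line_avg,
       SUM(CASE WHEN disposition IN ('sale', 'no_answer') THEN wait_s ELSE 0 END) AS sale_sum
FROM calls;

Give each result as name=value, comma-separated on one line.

[line_avg: line <= 5]
call_id=800: ✗
call_id=801: ✓ → 248
call_id=802: ✓ → 589
call_id=803: ✓ → 165
call_id=804: ✓ → 297
call_id=805: ✗
call_id=806: ✓ → 501
call_id=807: ✓ → 501
call_id=808: ✓ → 263
call_id=809: ✗
call_id=810: ✓ → 565
call_id=811: ✗
line_avg = (248 + 589 + 165 + 297 + 501 + 501 + 263 + 565) / 8 = 391.125
—
[sale_sum: disposition IN ('sale', 'no_answer')]
call_id=800: ✗
call_id=801: ✗
call_id=802: ✓ → 589
call_id=803: ✗
call_id=804: ✓ → 297
call_id=805: ✗
call_id=806: ✗
call_id=807: ✗
call_id=808: ✗
call_id=809: ✗
call_id=810: ✓ → 565
call_id=811: ✗
sale_sum = 589 + 297 + 565 = 1451

line_avg=391.125, sale_sum=1451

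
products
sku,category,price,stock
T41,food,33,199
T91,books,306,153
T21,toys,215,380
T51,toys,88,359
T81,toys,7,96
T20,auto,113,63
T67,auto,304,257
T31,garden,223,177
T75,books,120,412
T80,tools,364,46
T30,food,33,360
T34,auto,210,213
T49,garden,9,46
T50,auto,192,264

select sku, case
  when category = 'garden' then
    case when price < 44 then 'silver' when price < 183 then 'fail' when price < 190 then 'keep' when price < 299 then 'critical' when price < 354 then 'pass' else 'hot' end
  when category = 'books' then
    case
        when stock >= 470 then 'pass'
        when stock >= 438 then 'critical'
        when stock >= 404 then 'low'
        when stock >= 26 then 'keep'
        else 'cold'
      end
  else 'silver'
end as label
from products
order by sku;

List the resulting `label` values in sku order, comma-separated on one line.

silver, silver, silver, critical, silver, silver, silver, silver, silver, silver, low, silver, silver, keep

sku=T20: category='auto' → outer ELSE → silver
sku=T21: category='toys' → outer ELSE → silver
sku=T30: category='food' → outer ELSE → silver
sku=T31: category='garden' → inner[price < 299] → critical
sku=T34: category='auto' → outer ELSE → silver
sku=T41: category='food' → outer ELSE → silver
sku=T49: category='garden' → inner[price < 44] → silver
sku=T50: category='auto' → outer ELSE → silver
sku=T51: category='toys' → outer ELSE → silver
sku=T67: category='auto' → outer ELSE → silver
sku=T75: category='books' → inner[stock >= 404] → low
sku=T80: category='tools' → outer ELSE → silver
sku=T81: category='toys' → outer ELSE → silver
sku=T91: category='books' → inner[stock >= 26] → keep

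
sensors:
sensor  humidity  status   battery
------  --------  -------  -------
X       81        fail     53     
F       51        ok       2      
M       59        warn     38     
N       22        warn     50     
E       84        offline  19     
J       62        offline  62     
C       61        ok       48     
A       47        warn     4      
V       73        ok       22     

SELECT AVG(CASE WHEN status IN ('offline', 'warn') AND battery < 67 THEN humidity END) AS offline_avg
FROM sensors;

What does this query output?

sensor=X: ✗
sensor=F: ✗
sensor=M: ✓ → 59
sensor=N: ✓ → 22
sensor=E: ✓ → 84
sensor=J: ✓ → 62
sensor=C: ✗
sensor=A: ✓ → 47
sensor=V: ✗
offline_avg = (59 + 22 + 84 + 62 + 47) / 5 = 54.8

54.8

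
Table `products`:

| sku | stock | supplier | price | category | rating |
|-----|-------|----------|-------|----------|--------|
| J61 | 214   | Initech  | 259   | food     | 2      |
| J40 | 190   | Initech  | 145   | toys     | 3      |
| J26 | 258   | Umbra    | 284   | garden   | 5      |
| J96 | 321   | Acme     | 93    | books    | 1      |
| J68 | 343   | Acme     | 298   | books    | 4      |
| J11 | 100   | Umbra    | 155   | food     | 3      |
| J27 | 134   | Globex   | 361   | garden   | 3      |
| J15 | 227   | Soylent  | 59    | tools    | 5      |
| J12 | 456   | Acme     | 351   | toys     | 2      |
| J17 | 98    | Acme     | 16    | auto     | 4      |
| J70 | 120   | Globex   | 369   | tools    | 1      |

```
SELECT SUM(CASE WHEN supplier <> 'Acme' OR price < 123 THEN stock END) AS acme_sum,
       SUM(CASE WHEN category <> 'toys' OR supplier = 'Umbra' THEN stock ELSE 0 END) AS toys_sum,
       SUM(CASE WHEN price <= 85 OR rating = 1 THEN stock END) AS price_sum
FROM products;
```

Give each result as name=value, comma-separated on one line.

[acme_sum: supplier <> 'Acme' OR price < 123]
sku=J61: ✓ → 214
sku=J40: ✓ → 190
sku=J26: ✓ → 258
sku=J96: ✓ → 321
sku=J68: ✗
sku=J11: ✓ → 100
sku=J27: ✓ → 134
sku=J15: ✓ → 227
sku=J12: ✗
sku=J17: ✓ → 98
sku=J70: ✓ → 120
acme_sum = 214 + 190 + 258 + 321 + 100 + 134 + 227 + 98 + 120 = 1662
—
[toys_sum: category <> 'toys' OR supplier = 'Umbra']
sku=J61: ✓ → 214
sku=J40: ✗
sku=J26: ✓ → 258
sku=J96: ✓ → 321
sku=J68: ✓ → 343
sku=J11: ✓ → 100
sku=J27: ✓ → 134
sku=J15: ✓ → 227
sku=J12: ✗
sku=J17: ✓ → 98
sku=J70: ✓ → 120
toys_sum = 214 + 258 + 321 + 343 + 100 + 134 + 227 + 98 + 120 = 1815
—
[price_sum: price <= 85 OR rating = 1]
sku=J61: ✗
sku=J40: ✗
sku=J26: ✗
sku=J96: ✓ → 321
sku=J68: ✗
sku=J11: ✗
sku=J27: ✗
sku=J15: ✓ → 227
sku=J12: ✗
sku=J17: ✓ → 98
sku=J70: ✓ → 120
price_sum = 321 + 227 + 98 + 120 = 766

acme_sum=1662, toys_sum=1815, price_sum=766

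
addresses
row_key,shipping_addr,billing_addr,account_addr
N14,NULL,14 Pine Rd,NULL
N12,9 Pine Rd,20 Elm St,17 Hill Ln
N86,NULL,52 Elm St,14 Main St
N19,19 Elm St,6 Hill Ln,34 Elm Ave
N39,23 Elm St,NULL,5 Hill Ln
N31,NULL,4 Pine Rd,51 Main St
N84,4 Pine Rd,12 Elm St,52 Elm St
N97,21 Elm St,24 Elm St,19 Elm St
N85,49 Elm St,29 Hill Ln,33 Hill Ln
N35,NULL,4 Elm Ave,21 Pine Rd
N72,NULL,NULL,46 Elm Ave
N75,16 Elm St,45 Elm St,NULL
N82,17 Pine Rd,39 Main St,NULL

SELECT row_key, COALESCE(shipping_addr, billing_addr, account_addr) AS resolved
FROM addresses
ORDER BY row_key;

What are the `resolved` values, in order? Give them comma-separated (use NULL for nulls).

9 Pine Rd, 14 Pine Rd, 19 Elm St, 4 Pine Rd, 4 Elm Ave, 23 Elm St, 46 Elm Ave, 16 Elm St, 17 Pine Rd, 4 Pine Rd, 49 Elm St, 52 Elm St, 21 Elm St

row_key=N12: shipping_addr=9 Pine Rd → 9 Pine Rd
row_key=N14: shipping_addr=NULL, billing_addr=14 Pine Rd → 14 Pine Rd
row_key=N19: shipping_addr=19 Elm St → 19 Elm St
row_key=N31: shipping_addr=NULL, billing_addr=4 Pine Rd → 4 Pine Rd
row_key=N35: shipping_addr=NULL, billing_addr=4 Elm Ave → 4 Elm Ave
row_key=N39: shipping_addr=23 Elm St → 23 Elm St
row_key=N72: shipping_addr=NULL, billing_addr=NULL, account_addr=46 Elm Ave → 46 Elm Ave
row_key=N75: shipping_addr=16 Elm St → 16 Elm St
row_key=N82: shipping_addr=17 Pine Rd → 17 Pine Rd
row_key=N84: shipping_addr=4 Pine Rd → 4 Pine Rd
row_key=N85: shipping_addr=49 Elm St → 49 Elm St
row_key=N86: shipping_addr=NULL, billing_addr=52 Elm St → 52 Elm St
row_key=N97: shipping_addr=21 Elm St → 21 Elm St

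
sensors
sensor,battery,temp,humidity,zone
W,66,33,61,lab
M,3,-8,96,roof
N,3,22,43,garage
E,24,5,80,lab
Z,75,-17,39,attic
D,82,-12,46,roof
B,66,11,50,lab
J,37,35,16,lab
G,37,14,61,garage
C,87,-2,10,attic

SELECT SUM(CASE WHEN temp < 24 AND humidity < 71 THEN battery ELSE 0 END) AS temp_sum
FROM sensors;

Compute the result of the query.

sensor=W: ✗
sensor=M: ✗
sensor=N: ✓ → 3
sensor=E: ✗
sensor=Z: ✓ → 75
sensor=D: ✓ → 82
sensor=B: ✓ → 66
sensor=J: ✗
sensor=G: ✓ → 37
sensor=C: ✓ → 87
temp_sum = 3 + 75 + 82 + 66 + 37 + 87 = 350

350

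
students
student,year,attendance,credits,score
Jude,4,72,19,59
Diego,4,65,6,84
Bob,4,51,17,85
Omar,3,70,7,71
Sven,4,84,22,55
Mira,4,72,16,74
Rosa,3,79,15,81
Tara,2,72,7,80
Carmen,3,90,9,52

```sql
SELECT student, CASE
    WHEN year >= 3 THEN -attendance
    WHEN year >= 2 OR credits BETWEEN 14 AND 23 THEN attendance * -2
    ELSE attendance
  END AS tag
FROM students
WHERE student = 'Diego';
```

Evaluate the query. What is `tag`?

-65

student = Diego: year=4, attendance=65, credits=6, score=84.
year >= 3 → true → -65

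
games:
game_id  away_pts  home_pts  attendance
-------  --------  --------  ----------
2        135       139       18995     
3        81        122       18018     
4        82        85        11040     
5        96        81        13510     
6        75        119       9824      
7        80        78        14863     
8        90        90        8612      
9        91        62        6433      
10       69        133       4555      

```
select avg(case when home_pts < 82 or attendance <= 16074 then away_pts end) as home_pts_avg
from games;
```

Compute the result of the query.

83.2857142857

game_id=2: ✗
game_id=3: ✗
game_id=4: ✓ → 82
game_id=5: ✓ → 96
game_id=6: ✓ → 75
game_id=7: ✓ → 80
game_id=8: ✓ → 90
game_id=9: ✓ → 91
game_id=10: ✓ → 69
home_pts_avg = (82 + 96 + 75 + 80 + 90 + 91 + 69) / 7 = 83.2857142857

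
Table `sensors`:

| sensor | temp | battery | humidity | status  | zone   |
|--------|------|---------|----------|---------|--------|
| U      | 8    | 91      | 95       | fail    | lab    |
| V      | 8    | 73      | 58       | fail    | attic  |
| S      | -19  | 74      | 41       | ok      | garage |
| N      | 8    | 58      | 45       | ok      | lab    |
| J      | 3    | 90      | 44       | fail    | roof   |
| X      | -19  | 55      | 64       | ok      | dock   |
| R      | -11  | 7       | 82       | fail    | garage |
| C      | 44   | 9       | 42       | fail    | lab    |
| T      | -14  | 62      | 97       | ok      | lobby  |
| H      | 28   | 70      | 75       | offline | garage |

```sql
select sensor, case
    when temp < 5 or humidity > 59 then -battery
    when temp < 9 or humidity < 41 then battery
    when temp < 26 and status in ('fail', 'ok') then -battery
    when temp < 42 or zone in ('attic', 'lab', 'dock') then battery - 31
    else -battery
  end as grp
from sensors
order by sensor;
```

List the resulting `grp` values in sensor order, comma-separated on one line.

-22, -70, -90, 58, -7, -74, -62, -91, 73, -55

sensor=C: temp < 42 or zone in ('attic', 'lab', 'dock') → -22
sensor=H: temp < 5 or humidity > 59 → -70
sensor=J: temp < 5 or humidity > 59 → -90
sensor=N: temp < 9 or humidity < 41 → 58
sensor=R: temp < 5 or humidity > 59 → -7
sensor=S: temp < 5 or humidity > 59 → -74
sensor=T: temp < 5 or humidity > 59 → -62
sensor=U: temp < 5 or humidity > 59 → -91
sensor=V: temp < 9 or humidity < 41 → 73
sensor=X: temp < 5 or humidity > 59 → -55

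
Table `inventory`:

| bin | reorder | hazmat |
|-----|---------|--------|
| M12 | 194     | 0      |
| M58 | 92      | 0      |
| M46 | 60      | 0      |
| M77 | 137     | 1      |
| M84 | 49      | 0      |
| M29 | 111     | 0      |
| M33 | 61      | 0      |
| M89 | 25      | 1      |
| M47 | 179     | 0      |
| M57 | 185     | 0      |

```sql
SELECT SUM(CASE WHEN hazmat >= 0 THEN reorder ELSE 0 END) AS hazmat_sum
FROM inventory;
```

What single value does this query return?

1093

bin=M12: ✓ → 194
bin=M58: ✓ → 92
bin=M46: ✓ → 60
bin=M77: ✓ → 137
bin=M84: ✓ → 49
bin=M29: ✓ → 111
bin=M33: ✓ → 61
bin=M89: ✓ → 25
bin=M47: ✓ → 179
bin=M57: ✓ → 185
hazmat_sum = 194 + 92 + 60 + 137 + 49 + 111 + 61 + 25 + 179 + 185 = 1093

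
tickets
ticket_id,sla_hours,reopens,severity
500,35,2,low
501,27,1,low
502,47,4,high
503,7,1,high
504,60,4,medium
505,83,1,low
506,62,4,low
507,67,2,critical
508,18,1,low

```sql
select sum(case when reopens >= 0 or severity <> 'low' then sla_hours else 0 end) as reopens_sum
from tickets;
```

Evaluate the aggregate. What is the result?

406

ticket_id=500: ✓ → 35
ticket_id=501: ✓ → 27
ticket_id=502: ✓ → 47
ticket_id=503: ✓ → 7
ticket_id=504: ✓ → 60
ticket_id=505: ✓ → 83
ticket_id=506: ✓ → 62
ticket_id=507: ✓ → 67
ticket_id=508: ✓ → 18
reopens_sum = 35 + 27 + 47 + 7 + 60 + 83 + 62 + 67 + 18 = 406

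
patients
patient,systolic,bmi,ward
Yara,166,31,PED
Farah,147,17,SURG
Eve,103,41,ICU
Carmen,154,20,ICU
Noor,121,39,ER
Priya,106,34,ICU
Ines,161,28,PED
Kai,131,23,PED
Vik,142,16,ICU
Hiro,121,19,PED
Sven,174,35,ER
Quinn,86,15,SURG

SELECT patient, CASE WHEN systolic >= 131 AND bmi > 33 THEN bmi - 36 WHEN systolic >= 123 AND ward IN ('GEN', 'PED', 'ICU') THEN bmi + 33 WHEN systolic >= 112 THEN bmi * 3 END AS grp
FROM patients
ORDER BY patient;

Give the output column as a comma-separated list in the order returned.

patient=Carmen: systolic >= 123 AND ward IN ('GEN', 'PED', 'ICU') → 53
patient=Eve: (no match → NULL) → NULL
patient=Farah: systolic >= 112 → 51
patient=Hiro: systolic >= 112 → 57
patient=Ines: systolic >= 123 AND ward IN ('GEN', 'PED', 'ICU') → 61
patient=Kai: systolic >= 123 AND ward IN ('GEN', 'PED', 'ICU') → 56
patient=Noor: systolic >= 112 → 117
patient=Priya: (no match → NULL) → NULL
patient=Quinn: (no match → NULL) → NULL
patient=Sven: systolic >= 131 AND bmi > 33 → -1
patient=Vik: systolic >= 123 AND ward IN ('GEN', 'PED', 'ICU') → 49
patient=Yara: systolic >= 123 AND ward IN ('GEN', 'PED', 'ICU') → 64

53, NULL, 51, 57, 61, 56, 117, NULL, NULL, -1, 49, 64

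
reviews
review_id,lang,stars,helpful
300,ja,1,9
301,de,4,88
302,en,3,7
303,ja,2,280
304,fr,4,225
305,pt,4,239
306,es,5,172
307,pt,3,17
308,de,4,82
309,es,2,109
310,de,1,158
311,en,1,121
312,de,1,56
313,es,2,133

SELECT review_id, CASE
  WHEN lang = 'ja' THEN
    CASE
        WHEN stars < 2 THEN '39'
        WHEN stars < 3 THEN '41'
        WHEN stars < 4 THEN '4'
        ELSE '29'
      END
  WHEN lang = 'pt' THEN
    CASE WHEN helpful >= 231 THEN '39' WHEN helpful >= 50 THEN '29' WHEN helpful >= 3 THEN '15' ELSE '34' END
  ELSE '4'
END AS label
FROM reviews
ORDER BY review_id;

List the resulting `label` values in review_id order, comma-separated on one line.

review_id=300: lang='ja' → inner[stars < 2] → 39
review_id=301: lang='de' → outer ELSE → 4
review_id=302: lang='en' → outer ELSE → 4
review_id=303: lang='ja' → inner[stars < 3] → 41
review_id=304: lang='fr' → outer ELSE → 4
review_id=305: lang='pt' → inner[helpful >= 231] → 39
review_id=306: lang='es' → outer ELSE → 4
review_id=307: lang='pt' → inner[helpful >= 3] → 15
review_id=308: lang='de' → outer ELSE → 4
review_id=309: lang='es' → outer ELSE → 4
review_id=310: lang='de' → outer ELSE → 4
review_id=311: lang='en' → outer ELSE → 4
review_id=312: lang='de' → outer ELSE → 4
review_id=313: lang='es' → outer ELSE → 4

39, 4, 4, 41, 4, 39, 4, 15, 4, 4, 4, 4, 4, 4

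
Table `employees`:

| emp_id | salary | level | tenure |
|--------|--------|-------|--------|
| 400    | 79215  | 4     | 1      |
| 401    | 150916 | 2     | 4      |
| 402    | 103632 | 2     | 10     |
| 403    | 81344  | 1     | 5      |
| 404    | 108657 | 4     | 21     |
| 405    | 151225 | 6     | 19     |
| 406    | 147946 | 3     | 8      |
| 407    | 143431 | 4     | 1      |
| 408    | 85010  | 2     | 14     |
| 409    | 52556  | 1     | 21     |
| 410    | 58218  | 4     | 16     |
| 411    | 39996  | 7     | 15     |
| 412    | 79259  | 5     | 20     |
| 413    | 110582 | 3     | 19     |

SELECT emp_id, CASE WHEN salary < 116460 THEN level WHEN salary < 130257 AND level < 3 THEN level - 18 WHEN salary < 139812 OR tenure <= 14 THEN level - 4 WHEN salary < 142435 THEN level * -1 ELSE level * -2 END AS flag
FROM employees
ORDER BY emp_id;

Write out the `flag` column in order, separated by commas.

4, -2, 2, 1, 4, -12, -1, 0, 2, 1, 4, 7, 5, 3

emp_id=400: salary < 116460 → 4
emp_id=401: salary < 139812 OR tenure <= 14 → -2
emp_id=402: salary < 116460 → 2
emp_id=403: salary < 116460 → 1
emp_id=404: salary < 116460 → 4
emp_id=405: ELSE → -12
emp_id=406: salary < 139812 OR tenure <= 14 → -1
emp_id=407: salary < 139812 OR tenure <= 14 → 0
emp_id=408: salary < 116460 → 2
emp_id=409: salary < 116460 → 1
emp_id=410: salary < 116460 → 4
emp_id=411: salary < 116460 → 7
emp_id=412: salary < 116460 → 5
emp_id=413: salary < 116460 → 3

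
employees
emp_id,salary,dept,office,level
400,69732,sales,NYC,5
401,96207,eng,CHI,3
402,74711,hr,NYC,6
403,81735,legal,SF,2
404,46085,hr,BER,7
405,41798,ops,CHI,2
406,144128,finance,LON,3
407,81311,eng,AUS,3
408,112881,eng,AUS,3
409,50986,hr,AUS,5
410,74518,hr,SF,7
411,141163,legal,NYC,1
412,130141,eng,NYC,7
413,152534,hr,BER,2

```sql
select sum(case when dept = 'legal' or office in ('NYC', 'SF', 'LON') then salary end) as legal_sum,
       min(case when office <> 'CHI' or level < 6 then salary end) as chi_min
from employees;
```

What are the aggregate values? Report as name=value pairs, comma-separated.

[legal_sum: dept = 'legal' or office in ('NYC', 'SF', 'LON')]
emp_id=400: ✓ → 69732
emp_id=401: ✗
emp_id=402: ✓ → 74711
emp_id=403: ✓ → 81735
emp_id=404: ✗
emp_id=405: ✗
emp_id=406: ✓ → 144128
emp_id=407: ✗
emp_id=408: ✗
emp_id=409: ✗
emp_id=410: ✓ → 74518
emp_id=411: ✓ → 141163
emp_id=412: ✓ → 130141
emp_id=413: ✗
legal_sum = 69732 + 74711 + 81735 + 144128 + 74518 + 141163 + 130141 = 716128
—
[chi_min: office <> 'CHI' or level < 6]
emp_id=400: ✓ → 69732
emp_id=401: ✓ → 96207
emp_id=402: ✓ → 74711
emp_id=403: ✓ → 81735
emp_id=404: ✓ → 46085
emp_id=405: ✓ → 41798
emp_id=406: ✓ → 144128
emp_id=407: ✓ → 81311
emp_id=408: ✓ → 112881
emp_id=409: ✓ → 50986
emp_id=410: ✓ → 74518
emp_id=411: ✓ → 141163
emp_id=412: ✓ → 130141
emp_id=413: ✓ → 152534
chi_min = MIN(69732, 96207, 74711, 81735, 46085, 41798, 144128, 81311, 112881, 50986, 74518, 141163, 130141, 152534) = 41798

legal_sum=716128, chi_min=41798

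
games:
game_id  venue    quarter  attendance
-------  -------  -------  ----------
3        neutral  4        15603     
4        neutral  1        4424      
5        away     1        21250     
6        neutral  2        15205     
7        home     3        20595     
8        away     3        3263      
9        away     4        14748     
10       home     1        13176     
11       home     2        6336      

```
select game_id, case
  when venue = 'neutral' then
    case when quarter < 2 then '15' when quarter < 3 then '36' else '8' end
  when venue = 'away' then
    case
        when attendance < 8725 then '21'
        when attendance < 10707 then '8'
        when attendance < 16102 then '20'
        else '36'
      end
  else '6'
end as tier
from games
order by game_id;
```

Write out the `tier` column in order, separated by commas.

8, 15, 36, 36, 6, 21, 20, 6, 6

game_id=3: venue='neutral' → inner[ELSE] → 8
game_id=4: venue='neutral' → inner[quarter < 2] → 15
game_id=5: venue='away' → inner[ELSE] → 36
game_id=6: venue='neutral' → inner[quarter < 3] → 36
game_id=7: venue='home' → outer ELSE → 6
game_id=8: venue='away' → inner[attendance < 8725] → 21
game_id=9: venue='away' → inner[attendance < 16102] → 20
game_id=10: venue='home' → outer ELSE → 6
game_id=11: venue='home' → outer ELSE → 6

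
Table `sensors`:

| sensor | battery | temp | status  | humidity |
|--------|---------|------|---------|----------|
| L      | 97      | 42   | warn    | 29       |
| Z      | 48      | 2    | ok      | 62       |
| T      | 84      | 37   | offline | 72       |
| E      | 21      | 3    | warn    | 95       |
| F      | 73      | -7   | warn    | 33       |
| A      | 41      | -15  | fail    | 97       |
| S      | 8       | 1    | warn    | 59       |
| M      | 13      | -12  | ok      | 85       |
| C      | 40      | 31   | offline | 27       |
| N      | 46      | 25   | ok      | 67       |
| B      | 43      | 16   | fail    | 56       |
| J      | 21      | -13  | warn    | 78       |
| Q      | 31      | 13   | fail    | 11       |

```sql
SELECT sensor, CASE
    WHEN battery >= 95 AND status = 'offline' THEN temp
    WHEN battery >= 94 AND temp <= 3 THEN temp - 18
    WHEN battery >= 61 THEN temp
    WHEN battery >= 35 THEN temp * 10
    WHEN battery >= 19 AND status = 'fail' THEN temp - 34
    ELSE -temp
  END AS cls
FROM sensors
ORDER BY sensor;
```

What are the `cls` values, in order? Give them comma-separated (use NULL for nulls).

sensor=A: battery >= 35 → -150
sensor=B: battery >= 35 → 160
sensor=C: battery >= 35 → 310
sensor=E: ELSE → -3
sensor=F: battery >= 61 → -7
sensor=J: ELSE → 13
sensor=L: battery >= 61 → 42
sensor=M: ELSE → 12
sensor=N: battery >= 35 → 250
sensor=Q: battery >= 19 AND status = 'fail' → -21
sensor=S: ELSE → -1
sensor=T: battery >= 61 → 37
sensor=Z: battery >= 35 → 20

-150, 160, 310, -3, -7, 13, 42, 12, 250, -21, -1, 37, 20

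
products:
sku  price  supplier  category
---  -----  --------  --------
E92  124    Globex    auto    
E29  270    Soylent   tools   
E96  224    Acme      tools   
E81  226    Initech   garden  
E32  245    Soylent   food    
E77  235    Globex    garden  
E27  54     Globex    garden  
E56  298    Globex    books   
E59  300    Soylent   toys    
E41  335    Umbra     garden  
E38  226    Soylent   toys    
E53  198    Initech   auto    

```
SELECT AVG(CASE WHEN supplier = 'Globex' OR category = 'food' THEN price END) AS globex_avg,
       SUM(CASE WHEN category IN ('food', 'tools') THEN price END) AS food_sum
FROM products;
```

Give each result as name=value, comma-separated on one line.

[globex_avg: supplier = 'Globex' OR category = 'food']
sku=E92: ✓ → 124
sku=E29: ✗
sku=E96: ✗
sku=E81: ✗
sku=E32: ✓ → 245
sku=E77: ✓ → 235
sku=E27: ✓ → 54
sku=E56: ✓ → 298
sku=E59: ✗
sku=E41: ✗
sku=E38: ✗
sku=E53: ✗
globex_avg = (124 + 245 + 235 + 54 + 298) / 5 = 191.2
—
[food_sum: category IN ('food', 'tools')]
sku=E92: ✗
sku=E29: ✓ → 270
sku=E96: ✓ → 224
sku=E81: ✗
sku=E32: ✓ → 245
sku=E77: ✗
sku=E27: ✗
sku=E56: ✗
sku=E59: ✗
sku=E41: ✗
sku=E38: ✗
sku=E53: ✗
food_sum = 270 + 224 + 245 = 739

globex_avg=191.2, food_sum=739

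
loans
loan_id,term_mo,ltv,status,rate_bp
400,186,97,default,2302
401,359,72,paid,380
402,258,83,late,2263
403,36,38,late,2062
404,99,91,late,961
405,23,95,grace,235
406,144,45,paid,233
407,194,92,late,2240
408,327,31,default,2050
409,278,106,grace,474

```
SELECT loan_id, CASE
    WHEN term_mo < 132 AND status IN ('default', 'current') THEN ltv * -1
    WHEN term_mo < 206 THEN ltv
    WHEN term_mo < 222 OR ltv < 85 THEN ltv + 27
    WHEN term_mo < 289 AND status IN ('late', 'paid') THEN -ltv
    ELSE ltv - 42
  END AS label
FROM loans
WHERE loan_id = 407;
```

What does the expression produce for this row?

92

loan_id = 407: term_mo=194, ltv=92, status=late, rate_bp=2240.
term_mo < 132 AND status IN ('default', 'current') → false
term_mo < 206 → true → 92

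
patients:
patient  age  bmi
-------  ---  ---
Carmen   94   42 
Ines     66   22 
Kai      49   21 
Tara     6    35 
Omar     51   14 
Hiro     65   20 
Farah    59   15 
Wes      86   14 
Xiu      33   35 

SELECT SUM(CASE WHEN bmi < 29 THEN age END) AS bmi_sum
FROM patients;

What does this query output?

patient=Carmen: ✗
patient=Ines: ✓ → 66
patient=Kai: ✓ → 49
patient=Tara: ✗
patient=Omar: ✓ → 51
patient=Hiro: ✓ → 65
patient=Farah: ✓ → 59
patient=Wes: ✓ → 86
patient=Xiu: ✗
bmi_sum = 66 + 49 + 51 + 65 + 59 + 86 = 376

376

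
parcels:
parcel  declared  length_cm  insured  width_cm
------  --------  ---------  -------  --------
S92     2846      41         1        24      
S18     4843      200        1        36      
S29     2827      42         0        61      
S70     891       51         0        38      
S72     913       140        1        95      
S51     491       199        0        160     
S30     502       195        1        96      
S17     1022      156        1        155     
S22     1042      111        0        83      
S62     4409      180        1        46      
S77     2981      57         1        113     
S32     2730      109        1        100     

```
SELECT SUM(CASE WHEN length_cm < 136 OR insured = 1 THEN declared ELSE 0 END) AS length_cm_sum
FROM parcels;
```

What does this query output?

parcel=S92: ✓ → 2846
parcel=S18: ✓ → 4843
parcel=S29: ✓ → 2827
parcel=S70: ✓ → 891
parcel=S72: ✓ → 913
parcel=S51: ✗
parcel=S30: ✓ → 502
parcel=S17: ✓ → 1022
parcel=S22: ✓ → 1042
parcel=S62: ✓ → 4409
parcel=S77: ✓ → 2981
parcel=S32: ✓ → 2730
length_cm_sum = 2846 + 4843 + 2827 + 891 + 913 + 502 + 1022 + 1042 + 4409 + 2981 + 2730 = 25006

25006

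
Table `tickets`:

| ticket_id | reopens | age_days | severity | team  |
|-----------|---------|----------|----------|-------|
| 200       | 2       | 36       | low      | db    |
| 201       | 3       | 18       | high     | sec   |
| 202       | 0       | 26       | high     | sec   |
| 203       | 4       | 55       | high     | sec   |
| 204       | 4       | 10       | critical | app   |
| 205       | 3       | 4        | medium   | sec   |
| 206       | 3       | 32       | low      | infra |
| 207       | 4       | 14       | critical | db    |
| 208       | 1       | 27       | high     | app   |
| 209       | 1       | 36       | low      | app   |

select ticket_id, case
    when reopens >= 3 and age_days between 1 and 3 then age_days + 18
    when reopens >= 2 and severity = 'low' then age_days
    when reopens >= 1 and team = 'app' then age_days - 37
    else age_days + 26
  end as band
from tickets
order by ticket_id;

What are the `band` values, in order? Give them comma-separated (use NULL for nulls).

ticket_id=200: reopens >= 2 and severity = 'low' → 36
ticket_id=201: ELSE → 44
ticket_id=202: ELSE → 52
ticket_id=203: ELSE → 81
ticket_id=204: reopens >= 1 and team = 'app' → -27
ticket_id=205: ELSE → 30
ticket_id=206: reopens >= 2 and severity = 'low' → 32
ticket_id=207: ELSE → 40
ticket_id=208: reopens >= 1 and team = 'app' → -10
ticket_id=209: reopens >= 1 and team = 'app' → -1

36, 44, 52, 81, -27, 30, 32, 40, -10, -1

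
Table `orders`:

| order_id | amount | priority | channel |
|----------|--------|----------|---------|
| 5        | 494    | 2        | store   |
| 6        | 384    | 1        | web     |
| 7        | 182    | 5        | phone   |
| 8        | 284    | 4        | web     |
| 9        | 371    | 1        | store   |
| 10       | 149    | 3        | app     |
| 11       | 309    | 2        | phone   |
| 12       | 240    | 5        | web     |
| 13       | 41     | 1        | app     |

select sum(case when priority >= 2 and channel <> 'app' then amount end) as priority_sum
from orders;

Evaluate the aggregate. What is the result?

1509

order_id=5: ✓ → 494
order_id=6: ✗
order_id=7: ✓ → 182
order_id=8: ✓ → 284
order_id=9: ✗
order_id=10: ✗
order_id=11: ✓ → 309
order_id=12: ✓ → 240
order_id=13: ✗
priority_sum = 494 + 182 + 284 + 309 + 240 = 1509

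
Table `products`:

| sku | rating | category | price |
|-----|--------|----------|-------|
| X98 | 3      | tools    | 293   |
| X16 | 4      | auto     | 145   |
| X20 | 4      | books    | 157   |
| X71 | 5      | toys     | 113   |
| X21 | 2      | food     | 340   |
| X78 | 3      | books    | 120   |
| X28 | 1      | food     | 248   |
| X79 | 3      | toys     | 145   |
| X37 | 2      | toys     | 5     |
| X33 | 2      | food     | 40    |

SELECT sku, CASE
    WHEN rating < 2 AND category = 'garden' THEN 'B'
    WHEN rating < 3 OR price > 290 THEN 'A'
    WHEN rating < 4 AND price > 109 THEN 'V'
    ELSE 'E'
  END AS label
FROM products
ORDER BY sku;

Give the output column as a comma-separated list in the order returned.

sku=X16: ELSE → E
sku=X20: ELSE → E
sku=X21: rating < 3 OR price > 290 → A
sku=X28: rating < 3 OR price > 290 → A
sku=X33: rating < 3 OR price > 290 → A
sku=X37: rating < 3 OR price > 290 → A
sku=X71: ELSE → E
sku=X78: rating < 4 AND price > 109 → V
sku=X79: rating < 4 AND price > 109 → V
sku=X98: rating < 3 OR price > 290 → A

E, E, A, A, A, A, E, V, V, A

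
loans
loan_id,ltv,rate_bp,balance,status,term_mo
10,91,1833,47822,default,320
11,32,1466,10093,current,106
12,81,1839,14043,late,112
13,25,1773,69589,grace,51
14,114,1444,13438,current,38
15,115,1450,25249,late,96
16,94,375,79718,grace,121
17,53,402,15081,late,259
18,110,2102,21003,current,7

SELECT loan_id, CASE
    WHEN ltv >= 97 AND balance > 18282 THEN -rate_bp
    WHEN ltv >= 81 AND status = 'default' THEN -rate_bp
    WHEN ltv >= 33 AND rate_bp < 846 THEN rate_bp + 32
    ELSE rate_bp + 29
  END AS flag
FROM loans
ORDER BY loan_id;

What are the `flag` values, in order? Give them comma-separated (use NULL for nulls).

-1833, 1495, 1868, 1802, 1473, -1450, 407, 434, -2102

loan_id=10: ltv >= 81 AND status = 'default' → -1833
loan_id=11: ELSE → 1495
loan_id=12: ELSE → 1868
loan_id=13: ELSE → 1802
loan_id=14: ELSE → 1473
loan_id=15: ltv >= 97 AND balance > 18282 → -1450
loan_id=16: ltv >= 33 AND rate_bp < 846 → 407
loan_id=17: ltv >= 33 AND rate_bp < 846 → 434
loan_id=18: ltv >= 97 AND balance > 18282 → -2102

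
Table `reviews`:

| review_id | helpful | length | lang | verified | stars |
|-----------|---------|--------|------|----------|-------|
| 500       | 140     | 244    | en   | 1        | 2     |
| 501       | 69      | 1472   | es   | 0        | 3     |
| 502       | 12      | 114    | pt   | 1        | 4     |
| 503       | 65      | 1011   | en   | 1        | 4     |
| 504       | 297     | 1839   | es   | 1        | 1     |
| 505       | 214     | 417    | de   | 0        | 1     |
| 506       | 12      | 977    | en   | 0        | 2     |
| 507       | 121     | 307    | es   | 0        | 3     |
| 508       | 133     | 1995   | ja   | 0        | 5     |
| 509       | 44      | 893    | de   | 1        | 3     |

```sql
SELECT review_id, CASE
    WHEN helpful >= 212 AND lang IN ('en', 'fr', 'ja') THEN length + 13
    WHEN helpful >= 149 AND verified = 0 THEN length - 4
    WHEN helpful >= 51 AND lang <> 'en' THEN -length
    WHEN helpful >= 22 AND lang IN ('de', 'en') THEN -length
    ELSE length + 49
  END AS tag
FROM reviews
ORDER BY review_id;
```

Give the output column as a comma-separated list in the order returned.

review_id=500: helpful >= 22 AND lang IN ('de', 'en') → -244
review_id=501: helpful >= 51 AND lang <> 'en' → -1472
review_id=502: ELSE → 163
review_id=503: helpful >= 22 AND lang IN ('de', 'en') → -1011
review_id=504: helpful >= 51 AND lang <> 'en' → -1839
review_id=505: helpful >= 149 AND verified = 0 → 413
review_id=506: ELSE → 1026
review_id=507: helpful >= 51 AND lang <> 'en' → -307
review_id=508: helpful >= 51 AND lang <> 'en' → -1995
review_id=509: helpful >= 22 AND lang IN ('de', 'en') → -893

-244, -1472, 163, -1011, -1839, 413, 1026, -307, -1995, -893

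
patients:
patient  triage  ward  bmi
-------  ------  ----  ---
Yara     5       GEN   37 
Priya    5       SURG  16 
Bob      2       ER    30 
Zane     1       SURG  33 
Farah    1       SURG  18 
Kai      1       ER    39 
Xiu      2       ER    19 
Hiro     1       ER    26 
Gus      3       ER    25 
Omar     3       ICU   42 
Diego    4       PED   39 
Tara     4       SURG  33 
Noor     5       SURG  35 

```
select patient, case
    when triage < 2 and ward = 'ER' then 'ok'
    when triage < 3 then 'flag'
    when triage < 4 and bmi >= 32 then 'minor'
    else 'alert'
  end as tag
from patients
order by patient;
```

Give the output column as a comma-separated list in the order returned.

patient=Bob: triage < 3 → flag
patient=Diego: ELSE → alert
patient=Farah: triage < 3 → flag
patient=Gus: ELSE → alert
patient=Hiro: triage < 2 and ward = 'ER' → ok
patient=Kai: triage < 2 and ward = 'ER' → ok
patient=Noor: ELSE → alert
patient=Omar: triage < 4 and bmi >= 32 → minor
patient=Priya: ELSE → alert
patient=Tara: ELSE → alert
patient=Xiu: triage < 3 → flag
patient=Yara: ELSE → alert
patient=Zane: triage < 3 → flag

flag, alert, flag, alert, ok, ok, alert, minor, alert, alert, flag, alert, flag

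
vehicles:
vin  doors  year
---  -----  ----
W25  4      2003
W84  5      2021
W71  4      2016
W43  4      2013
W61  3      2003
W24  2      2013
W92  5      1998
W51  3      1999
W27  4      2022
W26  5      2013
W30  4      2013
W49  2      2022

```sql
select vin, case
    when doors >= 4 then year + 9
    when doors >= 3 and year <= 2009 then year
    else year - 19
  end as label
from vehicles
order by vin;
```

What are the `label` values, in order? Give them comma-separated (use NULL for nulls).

1994, 2012, 2022, 2031, 2022, 2022, 2003, 1999, 2003, 2025, 2030, 2007

vin=W24: ELSE → 1994
vin=W25: doors >= 4 → 2012
vin=W26: doors >= 4 → 2022
vin=W27: doors >= 4 → 2031
vin=W30: doors >= 4 → 2022
vin=W43: doors >= 4 → 2022
vin=W49: ELSE → 2003
vin=W51: doors >= 3 and year <= 2009 → 1999
vin=W61: doors >= 3 and year <= 2009 → 2003
vin=W71: doors >= 4 → 2025
vin=W84: doors >= 4 → 2030
vin=W92: doors >= 4 → 2007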